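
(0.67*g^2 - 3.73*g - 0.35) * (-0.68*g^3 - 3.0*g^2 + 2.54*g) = -0.4556*g^5 + 0.5264*g^4 + 13.1298*g^3 - 8.4242*g^2 - 0.889*g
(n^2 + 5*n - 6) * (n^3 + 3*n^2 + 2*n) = n^5 + 8*n^4 + 11*n^3 - 8*n^2 - 12*n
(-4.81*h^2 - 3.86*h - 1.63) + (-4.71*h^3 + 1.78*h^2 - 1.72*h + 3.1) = -4.71*h^3 - 3.03*h^2 - 5.58*h + 1.47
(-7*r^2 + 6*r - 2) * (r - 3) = -7*r^3 + 27*r^2 - 20*r + 6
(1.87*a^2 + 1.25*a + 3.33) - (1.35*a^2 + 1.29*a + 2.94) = 0.52*a^2 - 0.04*a + 0.39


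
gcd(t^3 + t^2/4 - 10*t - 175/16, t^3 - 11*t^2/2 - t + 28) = t - 7/2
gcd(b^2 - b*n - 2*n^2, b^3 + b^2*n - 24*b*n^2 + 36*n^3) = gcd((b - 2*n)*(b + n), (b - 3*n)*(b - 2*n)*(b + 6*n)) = b - 2*n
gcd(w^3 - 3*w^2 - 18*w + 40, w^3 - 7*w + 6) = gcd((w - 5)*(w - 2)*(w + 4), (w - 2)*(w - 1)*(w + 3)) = w - 2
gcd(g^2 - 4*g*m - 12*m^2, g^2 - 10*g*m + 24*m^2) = g - 6*m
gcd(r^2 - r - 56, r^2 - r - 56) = r^2 - r - 56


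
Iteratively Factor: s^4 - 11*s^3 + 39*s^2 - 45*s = (s - 3)*(s^3 - 8*s^2 + 15*s) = (s - 3)^2*(s^2 - 5*s) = s*(s - 3)^2*(s - 5)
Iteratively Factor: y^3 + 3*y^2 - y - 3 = (y + 1)*(y^2 + 2*y - 3) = (y + 1)*(y + 3)*(y - 1)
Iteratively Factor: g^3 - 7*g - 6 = (g + 2)*(g^2 - 2*g - 3) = (g + 1)*(g + 2)*(g - 3)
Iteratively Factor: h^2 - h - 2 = (h + 1)*(h - 2)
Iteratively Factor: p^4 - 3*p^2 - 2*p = (p + 1)*(p^3 - p^2 - 2*p) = p*(p + 1)*(p^2 - p - 2) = p*(p - 2)*(p + 1)*(p + 1)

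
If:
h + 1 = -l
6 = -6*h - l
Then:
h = -1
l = 0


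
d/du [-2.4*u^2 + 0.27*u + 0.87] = 0.27 - 4.8*u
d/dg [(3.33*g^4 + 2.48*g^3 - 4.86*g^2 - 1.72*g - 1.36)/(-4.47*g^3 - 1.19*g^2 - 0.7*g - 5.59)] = (-14.8851*g^6 - 7.9254*g^5 - 31.6684*g^4 - 93.3076*g^3 - 58.472*g^2 + 51.098*g + 8.6628)/(19.9809*g^6 + 10.6386*g^5 + 7.6741*g^4 + 51.6406*g^3 + 13.7942*g^2 + 7.826*g + 31.2481)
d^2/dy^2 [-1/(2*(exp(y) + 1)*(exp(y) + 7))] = 2*(-exp(3*y) - 6*exp(2*y) - 9*exp(y) + 14)*exp(y)/(exp(6*y) + 24*exp(5*y) + 213*exp(4*y) + 848*exp(3*y) + 1491*exp(2*y) + 1176*exp(y) + 343)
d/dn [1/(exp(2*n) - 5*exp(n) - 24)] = (5 - 2*exp(n))*exp(n)/(-exp(2*n) + 5*exp(n) + 24)^2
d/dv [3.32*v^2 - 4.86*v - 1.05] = 6.64*v - 4.86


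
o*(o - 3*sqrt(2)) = o^2 - 3*sqrt(2)*o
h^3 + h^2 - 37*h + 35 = (h - 5)*(h - 1)*(h + 7)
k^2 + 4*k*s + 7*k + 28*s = (k + 7)*(k + 4*s)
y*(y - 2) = y^2 - 2*y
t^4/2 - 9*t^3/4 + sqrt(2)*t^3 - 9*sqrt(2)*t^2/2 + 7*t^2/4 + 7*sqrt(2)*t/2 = t*(t/2 + sqrt(2))*(t - 7/2)*(t - 1)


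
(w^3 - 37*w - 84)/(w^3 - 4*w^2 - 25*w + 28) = (w + 3)/(w - 1)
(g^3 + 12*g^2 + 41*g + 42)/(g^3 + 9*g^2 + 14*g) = (g + 3)/g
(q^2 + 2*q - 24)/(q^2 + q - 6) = (q^2 + 2*q - 24)/(q^2 + q - 6)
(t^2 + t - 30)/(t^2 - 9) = (t^2 + t - 30)/(t^2 - 9)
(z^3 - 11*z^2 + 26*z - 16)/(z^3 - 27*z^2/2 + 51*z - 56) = 2*(z - 1)/(2*z - 7)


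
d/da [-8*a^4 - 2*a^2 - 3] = -32*a^3 - 4*a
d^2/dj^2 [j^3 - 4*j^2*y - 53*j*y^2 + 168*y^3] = 6*j - 8*y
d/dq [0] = 0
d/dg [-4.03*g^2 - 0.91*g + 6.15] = -8.06*g - 0.91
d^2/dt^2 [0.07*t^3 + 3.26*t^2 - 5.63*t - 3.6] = 0.42*t + 6.52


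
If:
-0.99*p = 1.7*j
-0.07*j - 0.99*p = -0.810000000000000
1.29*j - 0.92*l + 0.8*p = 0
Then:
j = -0.50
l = 0.05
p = 0.85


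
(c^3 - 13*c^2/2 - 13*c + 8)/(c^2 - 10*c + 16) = (c^2 + 3*c/2 - 1)/(c - 2)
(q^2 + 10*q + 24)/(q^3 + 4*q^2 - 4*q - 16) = (q + 6)/(q^2 - 4)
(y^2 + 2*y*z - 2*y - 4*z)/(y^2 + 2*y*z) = (y - 2)/y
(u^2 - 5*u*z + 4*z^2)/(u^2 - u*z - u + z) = (u - 4*z)/(u - 1)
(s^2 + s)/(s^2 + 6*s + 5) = s/(s + 5)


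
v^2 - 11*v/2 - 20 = (v - 8)*(v + 5/2)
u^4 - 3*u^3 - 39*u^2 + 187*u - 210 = (u - 5)*(u - 3)*(u - 2)*(u + 7)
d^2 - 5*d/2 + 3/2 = (d - 3/2)*(d - 1)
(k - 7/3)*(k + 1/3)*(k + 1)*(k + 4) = k^4 + 3*k^3 - 61*k^2/9 - 107*k/9 - 28/9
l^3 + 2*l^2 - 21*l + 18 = (l - 3)*(l - 1)*(l + 6)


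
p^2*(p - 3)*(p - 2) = p^4 - 5*p^3 + 6*p^2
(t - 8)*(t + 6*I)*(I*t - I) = I*t^3 - 6*t^2 - 9*I*t^2 + 54*t + 8*I*t - 48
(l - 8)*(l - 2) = l^2 - 10*l + 16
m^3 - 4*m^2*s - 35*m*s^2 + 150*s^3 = (m - 5*s)^2*(m + 6*s)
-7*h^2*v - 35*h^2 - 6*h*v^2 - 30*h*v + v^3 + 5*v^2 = (-7*h + v)*(h + v)*(v + 5)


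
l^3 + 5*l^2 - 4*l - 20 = (l - 2)*(l + 2)*(l + 5)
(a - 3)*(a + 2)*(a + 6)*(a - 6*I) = a^4 + 5*a^3 - 6*I*a^3 - 12*a^2 - 30*I*a^2 - 36*a + 72*I*a + 216*I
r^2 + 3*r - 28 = (r - 4)*(r + 7)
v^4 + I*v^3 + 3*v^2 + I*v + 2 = (v - I)^2*(v + I)*(v + 2*I)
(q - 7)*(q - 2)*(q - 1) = q^3 - 10*q^2 + 23*q - 14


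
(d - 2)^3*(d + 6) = d^4 - 24*d^2 + 64*d - 48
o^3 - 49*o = o*(o - 7)*(o + 7)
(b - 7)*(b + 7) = b^2 - 49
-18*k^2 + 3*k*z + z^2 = (-3*k + z)*(6*k + z)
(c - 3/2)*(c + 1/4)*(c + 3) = c^3 + 7*c^2/4 - 33*c/8 - 9/8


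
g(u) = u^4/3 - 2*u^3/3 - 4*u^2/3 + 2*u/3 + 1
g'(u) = 4*u^3/3 - 2*u^2 - 8*u/3 + 2/3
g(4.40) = 46.27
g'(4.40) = 63.79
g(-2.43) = 12.70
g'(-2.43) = -23.80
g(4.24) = 36.77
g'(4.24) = 55.04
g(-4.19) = 126.58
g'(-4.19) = -121.35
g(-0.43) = 0.53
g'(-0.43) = 1.34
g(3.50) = 8.44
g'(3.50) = 24.00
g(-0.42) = 0.54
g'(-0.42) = 1.34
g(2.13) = -3.21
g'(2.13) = -1.20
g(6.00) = 245.00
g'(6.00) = 200.67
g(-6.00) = 525.00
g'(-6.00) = -343.33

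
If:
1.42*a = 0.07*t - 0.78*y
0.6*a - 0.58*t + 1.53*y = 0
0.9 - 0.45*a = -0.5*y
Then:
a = 0.57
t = -2.81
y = -1.29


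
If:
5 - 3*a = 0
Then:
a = 5/3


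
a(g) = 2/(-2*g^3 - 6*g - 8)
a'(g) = 2*(6*g^2 + 6)/(-2*g^3 - 6*g - 8)^2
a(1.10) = -0.12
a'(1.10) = 0.09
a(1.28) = -0.10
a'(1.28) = 0.08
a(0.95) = -0.13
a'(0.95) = 0.10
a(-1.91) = 0.11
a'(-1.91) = 0.18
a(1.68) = -0.07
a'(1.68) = 0.06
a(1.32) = -0.10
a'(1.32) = 0.08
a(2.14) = -0.05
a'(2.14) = 0.04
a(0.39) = -0.19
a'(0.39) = 0.13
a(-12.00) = 0.00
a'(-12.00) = 0.00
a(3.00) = -0.02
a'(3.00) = 0.02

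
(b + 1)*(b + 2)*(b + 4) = b^3 + 7*b^2 + 14*b + 8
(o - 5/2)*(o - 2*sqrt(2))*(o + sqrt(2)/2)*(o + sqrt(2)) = o^4 - 5*o^3/2 - sqrt(2)*o^3/2 - 5*o^2 + 5*sqrt(2)*o^2/4 - 2*sqrt(2)*o + 25*o/2 + 5*sqrt(2)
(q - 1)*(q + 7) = q^2 + 6*q - 7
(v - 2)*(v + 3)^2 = v^3 + 4*v^2 - 3*v - 18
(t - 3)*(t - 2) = t^2 - 5*t + 6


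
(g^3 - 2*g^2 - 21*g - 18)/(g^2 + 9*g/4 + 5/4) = 4*(g^2 - 3*g - 18)/(4*g + 5)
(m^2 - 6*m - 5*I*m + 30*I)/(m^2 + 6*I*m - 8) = (m^2 - 6*m - 5*I*m + 30*I)/(m^2 + 6*I*m - 8)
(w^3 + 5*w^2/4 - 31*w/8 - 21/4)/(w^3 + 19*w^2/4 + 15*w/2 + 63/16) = 2*(w - 2)/(2*w + 3)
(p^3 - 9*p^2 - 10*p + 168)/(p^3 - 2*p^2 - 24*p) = (p - 7)/p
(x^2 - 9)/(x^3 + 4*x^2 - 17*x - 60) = (x - 3)/(x^2 + x - 20)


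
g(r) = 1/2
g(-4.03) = 0.50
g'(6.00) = 0.00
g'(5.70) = 0.00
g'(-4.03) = 0.00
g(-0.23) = 0.50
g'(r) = 0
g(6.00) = 0.50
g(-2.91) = 0.50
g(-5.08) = 0.50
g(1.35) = 0.50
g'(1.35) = 0.00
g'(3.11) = 0.00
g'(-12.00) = 0.00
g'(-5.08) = 0.00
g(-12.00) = 0.50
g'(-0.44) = 0.00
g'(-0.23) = 0.00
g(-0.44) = 0.50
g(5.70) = 0.50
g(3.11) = 0.50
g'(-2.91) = 0.00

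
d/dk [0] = 0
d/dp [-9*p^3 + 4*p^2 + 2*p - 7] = -27*p^2 + 8*p + 2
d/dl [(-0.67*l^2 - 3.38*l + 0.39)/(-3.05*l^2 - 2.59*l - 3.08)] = (-8.5737*l^2 + 6.5062*l + 11.4205)/(9.3025*l^4 + 15.799*l^3 + 25.4961*l^2 + 15.9544*l + 9.4864)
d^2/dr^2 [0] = 0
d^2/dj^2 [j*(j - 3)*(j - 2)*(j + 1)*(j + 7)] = 20*j^3 + 36*j^2 - 162*j + 26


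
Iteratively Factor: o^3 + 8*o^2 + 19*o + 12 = (o + 4)*(o^2 + 4*o + 3) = (o + 3)*(o + 4)*(o + 1)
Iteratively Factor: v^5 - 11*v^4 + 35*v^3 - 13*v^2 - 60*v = (v - 5)*(v^4 - 6*v^3 + 5*v^2 + 12*v) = (v - 5)*(v - 4)*(v^3 - 2*v^2 - 3*v) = (v - 5)*(v - 4)*(v - 3)*(v^2 + v) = (v - 5)*(v - 4)*(v - 3)*(v + 1)*(v)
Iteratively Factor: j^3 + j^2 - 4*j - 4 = (j + 2)*(j^2 - j - 2) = (j - 2)*(j + 2)*(j + 1)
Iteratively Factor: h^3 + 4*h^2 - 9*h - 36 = (h + 4)*(h^2 - 9) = (h + 3)*(h + 4)*(h - 3)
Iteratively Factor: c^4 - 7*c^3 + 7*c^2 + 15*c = (c)*(c^3 - 7*c^2 + 7*c + 15) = c*(c + 1)*(c^2 - 8*c + 15) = c*(c - 3)*(c + 1)*(c - 5)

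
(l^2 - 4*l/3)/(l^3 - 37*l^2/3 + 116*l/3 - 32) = l/(l^2 - 11*l + 24)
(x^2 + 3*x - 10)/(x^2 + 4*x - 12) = (x + 5)/(x + 6)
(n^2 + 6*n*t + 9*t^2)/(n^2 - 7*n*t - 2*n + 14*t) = (n^2 + 6*n*t + 9*t^2)/(n^2 - 7*n*t - 2*n + 14*t)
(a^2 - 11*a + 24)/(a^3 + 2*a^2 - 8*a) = (a^2 - 11*a + 24)/(a*(a^2 + 2*a - 8))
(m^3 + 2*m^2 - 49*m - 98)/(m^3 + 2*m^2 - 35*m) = (m^2 - 5*m - 14)/(m*(m - 5))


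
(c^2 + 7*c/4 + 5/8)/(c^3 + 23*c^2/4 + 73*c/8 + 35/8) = (2*c + 1)/(2*c^2 + 9*c + 7)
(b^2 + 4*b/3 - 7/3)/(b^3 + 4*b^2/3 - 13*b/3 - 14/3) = (b - 1)/(b^2 - b - 2)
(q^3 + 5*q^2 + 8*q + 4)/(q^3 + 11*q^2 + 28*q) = (q^3 + 5*q^2 + 8*q + 4)/(q*(q^2 + 11*q + 28))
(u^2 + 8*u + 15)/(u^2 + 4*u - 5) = (u + 3)/(u - 1)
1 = 1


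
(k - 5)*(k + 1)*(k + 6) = k^3 + 2*k^2 - 29*k - 30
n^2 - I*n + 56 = (n - 8*I)*(n + 7*I)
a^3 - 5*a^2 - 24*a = a*(a - 8)*(a + 3)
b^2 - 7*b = b*(b - 7)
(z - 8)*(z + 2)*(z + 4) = z^3 - 2*z^2 - 40*z - 64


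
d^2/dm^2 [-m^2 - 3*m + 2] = -2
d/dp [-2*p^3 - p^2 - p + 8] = -6*p^2 - 2*p - 1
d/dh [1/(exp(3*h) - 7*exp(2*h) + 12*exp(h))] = (-3*exp(2*h) + 14*exp(h) - 12)*exp(-h)/(exp(2*h) - 7*exp(h) + 12)^2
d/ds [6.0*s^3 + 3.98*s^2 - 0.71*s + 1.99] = 18.0*s^2 + 7.96*s - 0.71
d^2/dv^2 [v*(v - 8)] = 2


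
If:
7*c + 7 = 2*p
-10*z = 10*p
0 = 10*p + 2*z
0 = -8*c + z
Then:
No Solution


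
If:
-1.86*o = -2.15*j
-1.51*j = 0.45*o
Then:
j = 0.00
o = 0.00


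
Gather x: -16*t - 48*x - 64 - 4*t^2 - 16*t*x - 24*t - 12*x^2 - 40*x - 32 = -4*t^2 - 40*t - 12*x^2 + x*(-16*t - 88) - 96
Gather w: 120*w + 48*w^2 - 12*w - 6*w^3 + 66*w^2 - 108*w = -6*w^3 + 114*w^2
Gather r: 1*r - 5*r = -4*r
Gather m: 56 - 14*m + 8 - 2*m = 64 - 16*m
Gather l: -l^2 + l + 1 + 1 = -l^2 + l + 2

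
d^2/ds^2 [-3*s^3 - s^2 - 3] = -18*s - 2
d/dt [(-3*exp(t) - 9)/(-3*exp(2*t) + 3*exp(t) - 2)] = (-9*exp(2*t) - 54*exp(t) + 33)*exp(t)/(9*exp(4*t) - 18*exp(3*t) + 21*exp(2*t) - 12*exp(t) + 4)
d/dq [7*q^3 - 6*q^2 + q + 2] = 21*q^2 - 12*q + 1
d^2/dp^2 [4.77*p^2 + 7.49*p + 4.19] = 9.54000000000000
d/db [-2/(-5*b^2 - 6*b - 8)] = 4*(-5*b - 3)/(5*b^2 + 6*b + 8)^2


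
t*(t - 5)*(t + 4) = t^3 - t^2 - 20*t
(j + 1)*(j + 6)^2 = j^3 + 13*j^2 + 48*j + 36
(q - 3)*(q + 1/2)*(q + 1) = q^3 - 3*q^2/2 - 4*q - 3/2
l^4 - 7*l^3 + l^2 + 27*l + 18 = (l - 6)*(l - 3)*(l + 1)^2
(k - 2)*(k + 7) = k^2 + 5*k - 14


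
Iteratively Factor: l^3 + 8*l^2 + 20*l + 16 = (l + 2)*(l^2 + 6*l + 8) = (l + 2)^2*(l + 4)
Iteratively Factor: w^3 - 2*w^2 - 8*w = (w - 4)*(w^2 + 2*w) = (w - 4)*(w + 2)*(w)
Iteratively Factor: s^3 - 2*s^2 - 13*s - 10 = (s + 2)*(s^2 - 4*s - 5) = (s + 1)*(s + 2)*(s - 5)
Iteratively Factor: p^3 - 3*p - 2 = (p + 1)*(p^2 - p - 2) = (p + 1)^2*(p - 2)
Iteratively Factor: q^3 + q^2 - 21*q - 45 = (q + 3)*(q^2 - 2*q - 15) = (q - 5)*(q + 3)*(q + 3)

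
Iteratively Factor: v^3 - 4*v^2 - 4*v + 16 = (v - 2)*(v^2 - 2*v - 8) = (v - 4)*(v - 2)*(v + 2)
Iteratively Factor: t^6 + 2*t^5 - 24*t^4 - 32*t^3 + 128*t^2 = (t - 4)*(t^5 + 6*t^4 - 32*t^2) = t*(t - 4)*(t^4 + 6*t^3 - 32*t) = t*(t - 4)*(t + 4)*(t^3 + 2*t^2 - 8*t) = t*(t - 4)*(t + 4)^2*(t^2 - 2*t) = t^2*(t - 4)*(t + 4)^2*(t - 2)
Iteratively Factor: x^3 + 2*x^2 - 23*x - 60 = (x - 5)*(x^2 + 7*x + 12) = (x - 5)*(x + 3)*(x + 4)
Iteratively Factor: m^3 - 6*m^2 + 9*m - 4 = (m - 1)*(m^2 - 5*m + 4) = (m - 4)*(m - 1)*(m - 1)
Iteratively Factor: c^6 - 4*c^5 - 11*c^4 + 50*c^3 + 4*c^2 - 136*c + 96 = (c + 3)*(c^5 - 7*c^4 + 10*c^3 + 20*c^2 - 56*c + 32) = (c - 4)*(c + 3)*(c^4 - 3*c^3 - 2*c^2 + 12*c - 8) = (c - 4)*(c - 2)*(c + 3)*(c^3 - c^2 - 4*c + 4) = (c - 4)*(c - 2)*(c - 1)*(c + 3)*(c^2 - 4) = (c - 4)*(c - 2)*(c - 1)*(c + 2)*(c + 3)*(c - 2)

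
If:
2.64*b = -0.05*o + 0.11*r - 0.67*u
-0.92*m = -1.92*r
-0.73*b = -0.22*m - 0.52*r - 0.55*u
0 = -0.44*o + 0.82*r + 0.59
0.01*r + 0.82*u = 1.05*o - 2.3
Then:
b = 0.08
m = 0.60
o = 1.88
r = 0.29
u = -0.41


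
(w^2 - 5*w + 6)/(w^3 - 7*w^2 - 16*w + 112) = (w^2 - 5*w + 6)/(w^3 - 7*w^2 - 16*w + 112)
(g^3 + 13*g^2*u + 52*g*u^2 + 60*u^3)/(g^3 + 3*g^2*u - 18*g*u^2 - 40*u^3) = (-g - 6*u)/(-g + 4*u)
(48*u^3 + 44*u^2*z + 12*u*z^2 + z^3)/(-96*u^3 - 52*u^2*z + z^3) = (4*u + z)/(-8*u + z)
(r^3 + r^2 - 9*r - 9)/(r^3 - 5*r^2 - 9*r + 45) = (r + 1)/(r - 5)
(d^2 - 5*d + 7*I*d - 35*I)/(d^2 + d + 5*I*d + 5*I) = (d^2 + d*(-5 + 7*I) - 35*I)/(d^2 + d*(1 + 5*I) + 5*I)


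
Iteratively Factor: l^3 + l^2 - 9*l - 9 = (l + 1)*(l^2 - 9) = (l + 1)*(l + 3)*(l - 3)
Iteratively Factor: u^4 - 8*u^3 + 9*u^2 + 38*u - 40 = (u + 2)*(u^3 - 10*u^2 + 29*u - 20) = (u - 4)*(u + 2)*(u^2 - 6*u + 5) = (u - 5)*(u - 4)*(u + 2)*(u - 1)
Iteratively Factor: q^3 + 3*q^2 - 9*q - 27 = (q + 3)*(q^2 - 9) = (q + 3)^2*(q - 3)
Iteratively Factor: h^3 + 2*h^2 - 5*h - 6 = (h + 3)*(h^2 - h - 2) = (h + 1)*(h + 3)*(h - 2)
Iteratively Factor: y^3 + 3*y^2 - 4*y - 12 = (y - 2)*(y^2 + 5*y + 6) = (y - 2)*(y + 3)*(y + 2)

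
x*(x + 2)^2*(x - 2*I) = x^4 + 4*x^3 - 2*I*x^3 + 4*x^2 - 8*I*x^2 - 8*I*x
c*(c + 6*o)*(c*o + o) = c^3*o + 6*c^2*o^2 + c^2*o + 6*c*o^2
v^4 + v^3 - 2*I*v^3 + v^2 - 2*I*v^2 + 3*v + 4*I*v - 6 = (v - 1)*(v + 2)*(v - 3*I)*(v + I)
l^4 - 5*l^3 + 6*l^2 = l^2*(l - 3)*(l - 2)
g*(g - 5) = g^2 - 5*g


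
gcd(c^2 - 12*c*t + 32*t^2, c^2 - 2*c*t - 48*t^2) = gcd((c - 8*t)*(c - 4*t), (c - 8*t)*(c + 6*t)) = -c + 8*t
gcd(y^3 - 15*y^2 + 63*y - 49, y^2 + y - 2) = y - 1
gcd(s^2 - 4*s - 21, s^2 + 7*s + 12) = s + 3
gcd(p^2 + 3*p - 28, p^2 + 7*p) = p + 7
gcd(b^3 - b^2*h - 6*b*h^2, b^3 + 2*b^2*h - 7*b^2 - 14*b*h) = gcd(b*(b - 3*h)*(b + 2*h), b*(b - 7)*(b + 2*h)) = b^2 + 2*b*h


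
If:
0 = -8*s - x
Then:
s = -x/8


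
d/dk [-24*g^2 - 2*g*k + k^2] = -2*g + 2*k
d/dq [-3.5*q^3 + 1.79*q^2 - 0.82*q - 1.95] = -10.5*q^2 + 3.58*q - 0.82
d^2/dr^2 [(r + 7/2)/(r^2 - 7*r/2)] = 2*(-12*r^2*(2*r - 7) + (2*r + 7)*(4*r - 7)^2)/(r^3*(2*r - 7)^3)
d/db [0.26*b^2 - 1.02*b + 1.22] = 0.52*b - 1.02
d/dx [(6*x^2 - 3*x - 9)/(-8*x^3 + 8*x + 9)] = 3*((4*x - 1)*(-8*x^3 + 8*x + 9) - 8*(3*x^2 - 1)*(-2*x^2 + x + 3))/(-8*x^3 + 8*x + 9)^2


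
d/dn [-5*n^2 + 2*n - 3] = 2 - 10*n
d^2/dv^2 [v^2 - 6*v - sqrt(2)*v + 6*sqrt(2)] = 2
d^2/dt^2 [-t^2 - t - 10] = -2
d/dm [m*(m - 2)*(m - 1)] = 3*m^2 - 6*m + 2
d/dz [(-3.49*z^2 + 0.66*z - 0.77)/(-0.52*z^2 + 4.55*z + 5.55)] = (-15.5363*z^2 - 39.5398*z + 7.1665)/(0.2704*z^4 - 4.732*z^3 + 14.9305*z^2 + 50.505*z + 30.8025)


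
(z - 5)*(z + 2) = z^2 - 3*z - 10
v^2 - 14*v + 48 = (v - 8)*(v - 6)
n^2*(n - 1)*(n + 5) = n^4 + 4*n^3 - 5*n^2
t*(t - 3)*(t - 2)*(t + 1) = t^4 - 4*t^3 + t^2 + 6*t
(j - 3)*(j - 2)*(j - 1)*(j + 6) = j^4 - 25*j^2 + 60*j - 36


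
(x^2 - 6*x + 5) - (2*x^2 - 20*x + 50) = -x^2 + 14*x - 45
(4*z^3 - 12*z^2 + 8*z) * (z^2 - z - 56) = 4*z^5 - 16*z^4 - 204*z^3 + 664*z^2 - 448*z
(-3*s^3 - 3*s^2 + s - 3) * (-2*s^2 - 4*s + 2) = 6*s^5 + 18*s^4 + 4*s^3 - 4*s^2 + 14*s - 6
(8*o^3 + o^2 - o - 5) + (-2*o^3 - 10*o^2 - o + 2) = 6*o^3 - 9*o^2 - 2*o - 3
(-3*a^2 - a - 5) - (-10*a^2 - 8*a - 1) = 7*a^2 + 7*a - 4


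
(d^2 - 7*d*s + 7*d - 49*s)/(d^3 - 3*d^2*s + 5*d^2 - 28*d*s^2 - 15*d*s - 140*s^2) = (d + 7)/(d^2 + 4*d*s + 5*d + 20*s)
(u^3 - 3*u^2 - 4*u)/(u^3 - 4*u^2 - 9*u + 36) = u*(u + 1)/(u^2 - 9)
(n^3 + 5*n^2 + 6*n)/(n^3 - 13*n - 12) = n*(n + 2)/(n^2 - 3*n - 4)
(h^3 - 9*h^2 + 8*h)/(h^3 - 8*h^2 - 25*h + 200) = h*(h - 1)/(h^2 - 25)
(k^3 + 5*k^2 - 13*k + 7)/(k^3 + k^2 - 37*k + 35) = (k - 1)/(k - 5)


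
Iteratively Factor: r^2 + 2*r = (r + 2)*(r)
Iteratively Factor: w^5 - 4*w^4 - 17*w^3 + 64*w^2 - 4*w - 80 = (w - 2)*(w^4 - 2*w^3 - 21*w^2 + 22*w + 40) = (w - 2)*(w + 1)*(w^3 - 3*w^2 - 18*w + 40) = (w - 2)^2*(w + 1)*(w^2 - w - 20) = (w - 2)^2*(w + 1)*(w + 4)*(w - 5)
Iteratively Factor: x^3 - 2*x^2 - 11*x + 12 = (x + 3)*(x^2 - 5*x + 4) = (x - 1)*(x + 3)*(x - 4)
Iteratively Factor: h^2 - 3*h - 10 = (h + 2)*(h - 5)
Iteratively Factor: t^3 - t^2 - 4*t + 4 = (t + 2)*(t^2 - 3*t + 2) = (t - 1)*(t + 2)*(t - 2)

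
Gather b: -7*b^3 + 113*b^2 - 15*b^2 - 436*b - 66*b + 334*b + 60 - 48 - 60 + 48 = -7*b^3 + 98*b^2 - 168*b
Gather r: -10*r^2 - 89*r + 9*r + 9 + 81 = -10*r^2 - 80*r + 90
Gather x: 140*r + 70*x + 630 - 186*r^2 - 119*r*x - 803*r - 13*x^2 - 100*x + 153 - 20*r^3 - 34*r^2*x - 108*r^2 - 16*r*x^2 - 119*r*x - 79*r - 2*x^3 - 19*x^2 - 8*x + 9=-20*r^3 - 294*r^2 - 742*r - 2*x^3 + x^2*(-16*r - 32) + x*(-34*r^2 - 238*r - 38) + 792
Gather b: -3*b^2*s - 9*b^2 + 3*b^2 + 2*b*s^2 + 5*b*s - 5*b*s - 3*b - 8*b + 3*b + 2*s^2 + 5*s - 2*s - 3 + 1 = b^2*(-3*s - 6) + b*(2*s^2 - 8) + 2*s^2 + 3*s - 2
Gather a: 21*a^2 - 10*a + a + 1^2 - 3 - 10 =21*a^2 - 9*a - 12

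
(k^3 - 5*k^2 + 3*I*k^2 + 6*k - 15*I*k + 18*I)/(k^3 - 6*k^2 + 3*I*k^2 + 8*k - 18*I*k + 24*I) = (k - 3)/(k - 4)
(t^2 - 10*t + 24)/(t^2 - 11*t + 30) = (t - 4)/(t - 5)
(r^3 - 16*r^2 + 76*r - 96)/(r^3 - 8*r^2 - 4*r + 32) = (r - 6)/(r + 2)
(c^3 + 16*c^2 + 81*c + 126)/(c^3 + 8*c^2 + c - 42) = (c + 6)/(c - 2)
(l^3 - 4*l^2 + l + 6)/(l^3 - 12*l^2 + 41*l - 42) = (l + 1)/(l - 7)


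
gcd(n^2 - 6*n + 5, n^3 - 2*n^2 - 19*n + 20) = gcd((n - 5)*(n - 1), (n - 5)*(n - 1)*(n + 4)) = n^2 - 6*n + 5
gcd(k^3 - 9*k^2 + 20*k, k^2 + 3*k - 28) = k - 4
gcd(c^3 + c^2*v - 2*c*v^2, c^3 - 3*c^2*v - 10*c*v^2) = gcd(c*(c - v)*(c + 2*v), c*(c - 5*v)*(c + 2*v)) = c^2 + 2*c*v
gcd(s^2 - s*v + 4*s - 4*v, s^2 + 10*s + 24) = s + 4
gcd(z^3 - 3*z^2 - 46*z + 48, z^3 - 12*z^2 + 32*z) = z - 8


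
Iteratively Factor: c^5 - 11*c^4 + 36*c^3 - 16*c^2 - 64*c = (c + 1)*(c^4 - 12*c^3 + 48*c^2 - 64*c) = (c - 4)*(c + 1)*(c^3 - 8*c^2 + 16*c) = (c - 4)^2*(c + 1)*(c^2 - 4*c) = (c - 4)^3*(c + 1)*(c)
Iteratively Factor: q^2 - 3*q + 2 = (q - 1)*(q - 2)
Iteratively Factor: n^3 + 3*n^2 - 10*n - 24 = (n + 2)*(n^2 + n - 12) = (n - 3)*(n + 2)*(n + 4)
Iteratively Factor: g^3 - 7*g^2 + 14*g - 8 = (g - 4)*(g^2 - 3*g + 2) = (g - 4)*(g - 2)*(g - 1)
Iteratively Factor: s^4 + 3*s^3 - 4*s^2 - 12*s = (s + 2)*(s^3 + s^2 - 6*s) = s*(s + 2)*(s^2 + s - 6) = s*(s + 2)*(s + 3)*(s - 2)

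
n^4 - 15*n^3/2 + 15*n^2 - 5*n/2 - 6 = (n - 4)*(n - 3)*(n - 1)*(n + 1/2)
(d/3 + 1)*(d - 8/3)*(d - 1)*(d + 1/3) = d^4/3 - d^3/9 - 77*d^2/27 + 47*d/27 + 8/9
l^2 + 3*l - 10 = (l - 2)*(l + 5)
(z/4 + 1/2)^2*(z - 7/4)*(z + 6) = z^4/16 + 33*z^3/64 + 21*z^2/32 - 25*z/16 - 21/8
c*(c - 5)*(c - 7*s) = c^3 - 7*c^2*s - 5*c^2 + 35*c*s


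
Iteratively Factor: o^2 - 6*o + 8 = (o - 2)*(o - 4)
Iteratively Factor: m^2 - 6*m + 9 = (m - 3)*(m - 3)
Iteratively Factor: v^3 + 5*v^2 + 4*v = (v)*(v^2 + 5*v + 4) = v*(v + 1)*(v + 4)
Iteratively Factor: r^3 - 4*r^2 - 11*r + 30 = (r - 2)*(r^2 - 2*r - 15) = (r - 5)*(r - 2)*(r + 3)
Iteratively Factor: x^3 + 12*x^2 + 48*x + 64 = (x + 4)*(x^2 + 8*x + 16) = (x + 4)^2*(x + 4)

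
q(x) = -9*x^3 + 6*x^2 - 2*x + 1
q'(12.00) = -3746.00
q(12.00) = -14711.00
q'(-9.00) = -2297.00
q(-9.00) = 7066.00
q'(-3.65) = -405.51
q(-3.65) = 525.88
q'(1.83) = -70.46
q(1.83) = -37.72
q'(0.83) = -10.64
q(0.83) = -1.67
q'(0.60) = -4.52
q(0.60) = 0.02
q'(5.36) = -713.38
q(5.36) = -1223.26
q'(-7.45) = -1589.97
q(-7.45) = 4070.36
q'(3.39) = -271.61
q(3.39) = -287.45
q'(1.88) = -74.87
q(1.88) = -41.36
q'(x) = -27*x^2 + 12*x - 2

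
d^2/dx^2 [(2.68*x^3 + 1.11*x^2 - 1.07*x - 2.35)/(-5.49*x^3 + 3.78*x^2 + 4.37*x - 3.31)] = (2.27373675443232e-13*x^7 - 178.142814*x^6 - 192.280662*x^5 + 1141.347942*x^4 - 548.724176*x^3 - 220.874298*x^2 - 119.159862*x + 155.192806)/(165.469149*x^9 - 341.788734*x^8 - 159.806763*x^7 + 789.403725*x^6 - 284.933673*x^5 - 551.142252*x^4 + 425.05291*x^3 + 65.390043*x^2 - 143.634471*x + 36.264691)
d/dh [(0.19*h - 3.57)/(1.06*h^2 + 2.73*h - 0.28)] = (-0.2014*h^2 + 7.5684*h + 9.6929)/(1.1236*h^4 + 5.7876*h^3 + 6.8593*h^2 - 1.5288*h + 0.0784)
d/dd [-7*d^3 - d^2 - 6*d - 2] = -21*d^2 - 2*d - 6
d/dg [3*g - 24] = 3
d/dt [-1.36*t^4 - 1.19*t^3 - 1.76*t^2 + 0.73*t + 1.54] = -5.44*t^3 - 3.57*t^2 - 3.52*t + 0.73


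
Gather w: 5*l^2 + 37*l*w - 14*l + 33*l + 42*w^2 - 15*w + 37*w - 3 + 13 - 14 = 5*l^2 + 19*l + 42*w^2 + w*(37*l + 22) - 4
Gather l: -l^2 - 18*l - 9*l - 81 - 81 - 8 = -l^2 - 27*l - 170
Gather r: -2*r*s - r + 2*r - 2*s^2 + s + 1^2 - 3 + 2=r*(1 - 2*s) - 2*s^2 + s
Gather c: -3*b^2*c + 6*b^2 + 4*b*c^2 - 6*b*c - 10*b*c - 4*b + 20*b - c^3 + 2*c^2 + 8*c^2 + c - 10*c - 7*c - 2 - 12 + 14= 6*b^2 + 16*b - c^3 + c^2*(4*b + 10) + c*(-3*b^2 - 16*b - 16)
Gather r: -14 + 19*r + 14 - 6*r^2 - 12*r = -6*r^2 + 7*r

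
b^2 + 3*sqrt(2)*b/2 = b*(b + 3*sqrt(2)/2)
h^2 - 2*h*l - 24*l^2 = (h - 6*l)*(h + 4*l)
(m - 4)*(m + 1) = m^2 - 3*m - 4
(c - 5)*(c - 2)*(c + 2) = c^3 - 5*c^2 - 4*c + 20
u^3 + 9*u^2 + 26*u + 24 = (u + 2)*(u + 3)*(u + 4)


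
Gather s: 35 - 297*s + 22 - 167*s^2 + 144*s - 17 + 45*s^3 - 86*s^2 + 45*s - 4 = 45*s^3 - 253*s^2 - 108*s + 36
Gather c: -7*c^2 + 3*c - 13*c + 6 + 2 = -7*c^2 - 10*c + 8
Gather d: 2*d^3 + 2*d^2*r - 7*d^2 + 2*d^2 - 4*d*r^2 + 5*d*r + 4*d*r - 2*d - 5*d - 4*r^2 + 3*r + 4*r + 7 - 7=2*d^3 + d^2*(2*r - 5) + d*(-4*r^2 + 9*r - 7) - 4*r^2 + 7*r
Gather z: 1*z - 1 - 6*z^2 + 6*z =-6*z^2 + 7*z - 1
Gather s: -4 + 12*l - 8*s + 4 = 12*l - 8*s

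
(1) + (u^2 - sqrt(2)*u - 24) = u^2 - sqrt(2)*u - 23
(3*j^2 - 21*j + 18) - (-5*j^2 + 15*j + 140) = 8*j^2 - 36*j - 122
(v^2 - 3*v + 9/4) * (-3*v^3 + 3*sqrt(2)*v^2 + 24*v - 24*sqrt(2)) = -3*v^5 + 3*sqrt(2)*v^4 + 9*v^4 - 9*sqrt(2)*v^3 + 69*v^3/4 - 72*v^2 - 69*sqrt(2)*v^2/4 + 54*v + 72*sqrt(2)*v - 54*sqrt(2)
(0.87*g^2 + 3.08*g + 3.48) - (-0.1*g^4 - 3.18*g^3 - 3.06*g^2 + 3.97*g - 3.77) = 0.1*g^4 + 3.18*g^3 + 3.93*g^2 - 0.89*g + 7.25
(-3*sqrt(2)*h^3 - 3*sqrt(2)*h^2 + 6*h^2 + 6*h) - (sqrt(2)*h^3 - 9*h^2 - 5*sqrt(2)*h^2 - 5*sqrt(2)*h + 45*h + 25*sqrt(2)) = -4*sqrt(2)*h^3 + 2*sqrt(2)*h^2 + 15*h^2 - 39*h + 5*sqrt(2)*h - 25*sqrt(2)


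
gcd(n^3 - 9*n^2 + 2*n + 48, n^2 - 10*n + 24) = 1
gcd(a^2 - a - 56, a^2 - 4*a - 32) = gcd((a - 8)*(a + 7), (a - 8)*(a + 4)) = a - 8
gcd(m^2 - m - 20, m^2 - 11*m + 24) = 1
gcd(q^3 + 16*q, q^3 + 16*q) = q^3 + 16*q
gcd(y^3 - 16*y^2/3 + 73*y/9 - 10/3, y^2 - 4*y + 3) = y - 3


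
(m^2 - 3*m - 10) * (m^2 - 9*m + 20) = m^4 - 12*m^3 + 37*m^2 + 30*m - 200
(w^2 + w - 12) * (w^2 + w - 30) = w^4 + 2*w^3 - 41*w^2 - 42*w + 360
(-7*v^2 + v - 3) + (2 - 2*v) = -7*v^2 - v - 1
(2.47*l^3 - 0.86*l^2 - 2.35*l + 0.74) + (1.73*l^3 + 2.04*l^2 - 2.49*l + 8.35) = 4.2*l^3 + 1.18*l^2 - 4.84*l + 9.09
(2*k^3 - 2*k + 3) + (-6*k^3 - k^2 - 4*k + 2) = -4*k^3 - k^2 - 6*k + 5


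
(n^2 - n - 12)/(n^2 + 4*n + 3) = (n - 4)/(n + 1)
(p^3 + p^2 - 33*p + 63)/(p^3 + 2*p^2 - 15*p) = (p^2 + 4*p - 21)/(p*(p + 5))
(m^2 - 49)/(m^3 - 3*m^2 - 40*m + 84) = (m + 7)/(m^2 + 4*m - 12)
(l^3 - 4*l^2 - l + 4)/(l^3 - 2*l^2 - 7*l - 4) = (l - 1)/(l + 1)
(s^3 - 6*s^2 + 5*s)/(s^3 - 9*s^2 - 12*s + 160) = s*(s - 1)/(s^2 - 4*s - 32)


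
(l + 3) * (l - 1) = l^2 + 2*l - 3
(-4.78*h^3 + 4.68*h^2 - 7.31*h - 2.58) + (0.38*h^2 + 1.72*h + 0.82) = -4.78*h^3 + 5.06*h^2 - 5.59*h - 1.76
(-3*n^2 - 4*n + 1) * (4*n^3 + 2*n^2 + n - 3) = -12*n^5 - 22*n^4 - 7*n^3 + 7*n^2 + 13*n - 3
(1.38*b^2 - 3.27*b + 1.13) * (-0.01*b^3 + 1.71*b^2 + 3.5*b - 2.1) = -0.0138*b^5 + 2.3925*b^4 - 0.773000000000001*b^3 - 12.4107*b^2 + 10.822*b - 2.373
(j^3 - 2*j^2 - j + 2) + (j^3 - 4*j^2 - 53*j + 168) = 2*j^3 - 6*j^2 - 54*j + 170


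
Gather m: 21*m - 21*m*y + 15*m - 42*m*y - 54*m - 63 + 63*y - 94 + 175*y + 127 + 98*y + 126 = m*(-63*y - 18) + 336*y + 96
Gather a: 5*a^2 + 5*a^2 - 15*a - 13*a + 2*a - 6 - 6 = 10*a^2 - 26*a - 12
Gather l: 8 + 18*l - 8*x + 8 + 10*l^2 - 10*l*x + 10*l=10*l^2 + l*(28 - 10*x) - 8*x + 16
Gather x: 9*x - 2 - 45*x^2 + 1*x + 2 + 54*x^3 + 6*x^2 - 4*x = 54*x^3 - 39*x^2 + 6*x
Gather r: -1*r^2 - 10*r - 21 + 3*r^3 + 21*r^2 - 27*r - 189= 3*r^3 + 20*r^2 - 37*r - 210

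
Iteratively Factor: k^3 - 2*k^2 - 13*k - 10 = (k + 2)*(k^2 - 4*k - 5) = (k + 1)*(k + 2)*(k - 5)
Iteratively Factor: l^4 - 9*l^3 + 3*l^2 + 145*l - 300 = (l - 5)*(l^3 - 4*l^2 - 17*l + 60) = (l - 5)*(l - 3)*(l^2 - l - 20) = (l - 5)*(l - 3)*(l + 4)*(l - 5)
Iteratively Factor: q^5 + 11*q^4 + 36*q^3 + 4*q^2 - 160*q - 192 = (q + 4)*(q^4 + 7*q^3 + 8*q^2 - 28*q - 48) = (q - 2)*(q + 4)*(q^3 + 9*q^2 + 26*q + 24) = (q - 2)*(q + 3)*(q + 4)*(q^2 + 6*q + 8) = (q - 2)*(q + 2)*(q + 3)*(q + 4)*(q + 4)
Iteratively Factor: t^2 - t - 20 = (t - 5)*(t + 4)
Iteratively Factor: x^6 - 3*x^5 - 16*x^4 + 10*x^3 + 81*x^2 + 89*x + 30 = (x + 2)*(x^5 - 5*x^4 - 6*x^3 + 22*x^2 + 37*x + 15) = (x - 3)*(x + 2)*(x^4 - 2*x^3 - 12*x^2 - 14*x - 5) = (x - 3)*(x + 1)*(x + 2)*(x^3 - 3*x^2 - 9*x - 5) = (x - 5)*(x - 3)*(x + 1)*(x + 2)*(x^2 + 2*x + 1) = (x - 5)*(x - 3)*(x + 1)^2*(x + 2)*(x + 1)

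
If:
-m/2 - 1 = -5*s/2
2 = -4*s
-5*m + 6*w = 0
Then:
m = -9/2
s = -1/2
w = -15/4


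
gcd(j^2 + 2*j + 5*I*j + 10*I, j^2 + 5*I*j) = j + 5*I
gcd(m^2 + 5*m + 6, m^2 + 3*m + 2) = m + 2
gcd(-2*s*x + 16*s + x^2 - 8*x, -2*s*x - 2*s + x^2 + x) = -2*s + x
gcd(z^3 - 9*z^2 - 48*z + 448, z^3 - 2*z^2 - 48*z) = z - 8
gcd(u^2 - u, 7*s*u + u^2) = u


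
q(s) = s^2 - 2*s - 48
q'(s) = 2*s - 2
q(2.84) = -45.61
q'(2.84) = 3.68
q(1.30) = -48.91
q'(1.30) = 0.60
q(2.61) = -46.41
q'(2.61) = 3.22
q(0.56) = -48.81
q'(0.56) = -0.88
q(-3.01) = -32.92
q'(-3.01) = -8.02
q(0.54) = -48.79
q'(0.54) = -0.92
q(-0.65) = -46.28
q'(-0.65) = -3.30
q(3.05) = -44.80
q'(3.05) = 4.10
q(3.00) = -45.00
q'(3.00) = 4.00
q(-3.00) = -33.00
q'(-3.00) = -8.00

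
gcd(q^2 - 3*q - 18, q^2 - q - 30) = q - 6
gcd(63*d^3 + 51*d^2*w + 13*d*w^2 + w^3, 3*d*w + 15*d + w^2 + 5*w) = 3*d + w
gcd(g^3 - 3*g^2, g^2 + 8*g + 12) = 1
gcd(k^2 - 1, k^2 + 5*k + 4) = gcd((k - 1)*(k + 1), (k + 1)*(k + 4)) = k + 1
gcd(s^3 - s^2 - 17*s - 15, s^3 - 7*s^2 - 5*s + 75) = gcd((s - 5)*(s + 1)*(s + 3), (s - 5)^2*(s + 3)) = s^2 - 2*s - 15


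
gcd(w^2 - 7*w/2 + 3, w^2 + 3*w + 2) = 1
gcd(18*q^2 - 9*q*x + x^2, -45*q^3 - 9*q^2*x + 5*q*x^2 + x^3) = -3*q + x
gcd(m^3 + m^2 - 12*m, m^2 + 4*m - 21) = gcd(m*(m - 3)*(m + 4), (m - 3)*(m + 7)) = m - 3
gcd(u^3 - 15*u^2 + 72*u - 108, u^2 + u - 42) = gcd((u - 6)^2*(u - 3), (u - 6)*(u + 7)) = u - 6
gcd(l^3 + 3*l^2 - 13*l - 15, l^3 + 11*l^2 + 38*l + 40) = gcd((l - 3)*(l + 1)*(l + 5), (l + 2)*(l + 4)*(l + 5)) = l + 5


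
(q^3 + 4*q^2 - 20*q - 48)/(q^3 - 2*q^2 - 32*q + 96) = (q + 2)/(q - 4)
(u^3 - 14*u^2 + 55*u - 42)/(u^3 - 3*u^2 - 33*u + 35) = (u - 6)/(u + 5)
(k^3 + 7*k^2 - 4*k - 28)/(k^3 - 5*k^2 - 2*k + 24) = (k^2 + 5*k - 14)/(k^2 - 7*k + 12)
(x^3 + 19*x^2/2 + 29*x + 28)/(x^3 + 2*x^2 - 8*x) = (x^2 + 11*x/2 + 7)/(x*(x - 2))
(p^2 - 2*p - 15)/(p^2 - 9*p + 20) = (p + 3)/(p - 4)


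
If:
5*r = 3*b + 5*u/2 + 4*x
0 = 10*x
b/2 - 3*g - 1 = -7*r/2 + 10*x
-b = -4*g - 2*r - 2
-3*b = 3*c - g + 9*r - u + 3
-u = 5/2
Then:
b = 23/11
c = -5189/1320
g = 9/440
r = 1/220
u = -5/2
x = 0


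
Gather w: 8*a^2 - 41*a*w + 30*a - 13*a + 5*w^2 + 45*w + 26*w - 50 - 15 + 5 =8*a^2 + 17*a + 5*w^2 + w*(71 - 41*a) - 60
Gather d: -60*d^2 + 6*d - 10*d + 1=-60*d^2 - 4*d + 1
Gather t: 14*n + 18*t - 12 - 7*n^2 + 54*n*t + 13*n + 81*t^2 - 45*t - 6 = -7*n^2 + 27*n + 81*t^2 + t*(54*n - 27) - 18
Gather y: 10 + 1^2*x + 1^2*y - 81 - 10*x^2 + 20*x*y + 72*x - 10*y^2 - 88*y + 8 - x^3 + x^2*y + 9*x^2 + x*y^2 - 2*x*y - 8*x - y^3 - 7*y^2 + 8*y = -x^3 - x^2 + 65*x - y^3 + y^2*(x - 17) + y*(x^2 + 18*x - 79) - 63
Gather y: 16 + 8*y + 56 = 8*y + 72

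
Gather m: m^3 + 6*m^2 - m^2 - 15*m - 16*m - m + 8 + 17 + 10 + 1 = m^3 + 5*m^2 - 32*m + 36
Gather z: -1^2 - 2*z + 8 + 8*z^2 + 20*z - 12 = 8*z^2 + 18*z - 5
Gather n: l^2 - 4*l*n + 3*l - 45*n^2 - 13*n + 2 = l^2 + 3*l - 45*n^2 + n*(-4*l - 13) + 2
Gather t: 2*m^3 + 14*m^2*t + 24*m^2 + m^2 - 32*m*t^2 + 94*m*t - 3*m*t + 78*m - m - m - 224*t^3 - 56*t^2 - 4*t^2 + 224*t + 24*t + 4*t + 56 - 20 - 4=2*m^3 + 25*m^2 + 76*m - 224*t^3 + t^2*(-32*m - 60) + t*(14*m^2 + 91*m + 252) + 32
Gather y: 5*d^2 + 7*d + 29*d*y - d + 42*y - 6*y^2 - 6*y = 5*d^2 + 6*d - 6*y^2 + y*(29*d + 36)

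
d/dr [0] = 0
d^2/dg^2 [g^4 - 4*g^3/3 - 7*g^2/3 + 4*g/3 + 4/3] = 12*g^2 - 8*g - 14/3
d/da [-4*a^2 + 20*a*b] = -8*a + 20*b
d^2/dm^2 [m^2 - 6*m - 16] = 2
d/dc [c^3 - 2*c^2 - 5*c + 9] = 3*c^2 - 4*c - 5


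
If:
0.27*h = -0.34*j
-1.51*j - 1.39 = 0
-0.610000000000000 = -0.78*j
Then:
No Solution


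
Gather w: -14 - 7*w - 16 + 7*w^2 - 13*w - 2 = 7*w^2 - 20*w - 32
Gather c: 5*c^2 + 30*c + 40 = 5*c^2 + 30*c + 40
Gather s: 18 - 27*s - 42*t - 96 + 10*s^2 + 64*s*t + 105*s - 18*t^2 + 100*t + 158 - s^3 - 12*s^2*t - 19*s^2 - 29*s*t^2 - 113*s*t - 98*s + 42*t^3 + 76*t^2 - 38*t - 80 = -s^3 + s^2*(-12*t - 9) + s*(-29*t^2 - 49*t - 20) + 42*t^3 + 58*t^2 + 20*t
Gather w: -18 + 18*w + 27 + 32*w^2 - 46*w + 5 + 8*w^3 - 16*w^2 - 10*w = 8*w^3 + 16*w^2 - 38*w + 14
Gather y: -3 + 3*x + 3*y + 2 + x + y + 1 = 4*x + 4*y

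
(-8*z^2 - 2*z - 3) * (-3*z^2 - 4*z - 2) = 24*z^4 + 38*z^3 + 33*z^2 + 16*z + 6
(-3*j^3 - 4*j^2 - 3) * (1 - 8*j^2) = 24*j^5 + 32*j^4 - 3*j^3 + 20*j^2 - 3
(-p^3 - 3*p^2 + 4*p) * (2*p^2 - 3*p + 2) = -2*p^5 - 3*p^4 + 15*p^3 - 18*p^2 + 8*p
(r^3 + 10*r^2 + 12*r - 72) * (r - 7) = r^4 + 3*r^3 - 58*r^2 - 156*r + 504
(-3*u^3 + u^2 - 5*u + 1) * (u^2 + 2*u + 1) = -3*u^5 - 5*u^4 - 6*u^3 - 8*u^2 - 3*u + 1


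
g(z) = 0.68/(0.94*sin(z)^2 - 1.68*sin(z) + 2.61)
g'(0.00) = 0.17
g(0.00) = 0.26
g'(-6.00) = 0.15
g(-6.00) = 0.31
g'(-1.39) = 0.02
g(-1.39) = 0.13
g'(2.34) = -0.04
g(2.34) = 0.36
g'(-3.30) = -0.17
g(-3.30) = 0.29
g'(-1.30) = 0.02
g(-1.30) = 0.13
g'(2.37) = -0.05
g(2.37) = 0.36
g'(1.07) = 0.00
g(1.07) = 0.37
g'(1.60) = 0.00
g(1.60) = 0.36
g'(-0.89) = 0.07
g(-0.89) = 0.15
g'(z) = 0.68*(-1.88*sin(z)*cos(z) + 1.68*cos(z))/(0.94*sin(z)^2 - 1.68*sin(z) + 2.61)^2 = (1.1424 - 1.2784*sin(z))*cos(z)/(0.94*sin(z)^2 - 1.68*sin(z) + 2.61)^2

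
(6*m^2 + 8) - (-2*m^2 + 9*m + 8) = 8*m^2 - 9*m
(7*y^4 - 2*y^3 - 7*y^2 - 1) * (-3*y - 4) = -21*y^5 - 22*y^4 + 29*y^3 + 28*y^2 + 3*y + 4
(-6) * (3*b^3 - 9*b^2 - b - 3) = -18*b^3 + 54*b^2 + 6*b + 18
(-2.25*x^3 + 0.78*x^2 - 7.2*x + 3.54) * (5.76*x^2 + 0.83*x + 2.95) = -12.96*x^5 + 2.6253*x^4 - 47.4621*x^3 + 16.7154*x^2 - 18.3018*x + 10.443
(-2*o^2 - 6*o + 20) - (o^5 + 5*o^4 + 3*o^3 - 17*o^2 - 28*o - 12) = -o^5 - 5*o^4 - 3*o^3 + 15*o^2 + 22*o + 32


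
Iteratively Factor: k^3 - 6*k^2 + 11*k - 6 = (k - 1)*(k^2 - 5*k + 6) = (k - 2)*(k - 1)*(k - 3)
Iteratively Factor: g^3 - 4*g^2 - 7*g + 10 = (g + 2)*(g^2 - 6*g + 5) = (g - 5)*(g + 2)*(g - 1)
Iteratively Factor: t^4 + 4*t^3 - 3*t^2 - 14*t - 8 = (t - 2)*(t^3 + 6*t^2 + 9*t + 4) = (t - 2)*(t + 1)*(t^2 + 5*t + 4) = (t - 2)*(t + 1)*(t + 4)*(t + 1)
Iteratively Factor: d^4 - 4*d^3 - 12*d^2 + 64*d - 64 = (d + 4)*(d^3 - 8*d^2 + 20*d - 16) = (d - 2)*(d + 4)*(d^2 - 6*d + 8) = (d - 2)^2*(d + 4)*(d - 4)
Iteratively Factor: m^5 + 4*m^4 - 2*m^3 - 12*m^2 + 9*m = (m + 3)*(m^4 + m^3 - 5*m^2 + 3*m) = (m - 1)*(m + 3)*(m^3 + 2*m^2 - 3*m) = m*(m - 1)*(m + 3)*(m^2 + 2*m - 3) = m*(m - 1)*(m + 3)^2*(m - 1)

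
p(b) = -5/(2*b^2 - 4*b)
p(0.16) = 8.49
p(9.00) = -0.04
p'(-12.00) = 0.00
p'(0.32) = -11.76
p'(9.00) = 0.01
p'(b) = -5*(4 - 4*b)/(2*b^2 - 4*b)^2 = 5*(b - 1)/(b^2*(b - 2)^2)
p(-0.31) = -3.49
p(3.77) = -0.37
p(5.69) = -0.12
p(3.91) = -0.33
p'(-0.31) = -12.77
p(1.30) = 2.75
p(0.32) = 4.65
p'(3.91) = 0.26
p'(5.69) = 0.05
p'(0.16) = -48.46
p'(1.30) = 1.81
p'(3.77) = 0.31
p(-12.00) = -0.01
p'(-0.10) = -124.72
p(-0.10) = -11.90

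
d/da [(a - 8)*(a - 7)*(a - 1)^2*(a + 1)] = 5*a^4 - 64*a^3 + 210*a^2 - 80*a - 71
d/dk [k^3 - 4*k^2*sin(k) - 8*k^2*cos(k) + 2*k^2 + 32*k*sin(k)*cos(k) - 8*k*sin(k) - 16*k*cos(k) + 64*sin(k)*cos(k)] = 8*k^2*sin(k) - 4*k^2*cos(k) + 3*k^2 + 8*k*sin(k) - 24*k*cos(k) + 32*k*cos(2*k) + 4*k - 8*sin(k) + 16*sin(2*k) - 16*cos(k) + 64*cos(2*k)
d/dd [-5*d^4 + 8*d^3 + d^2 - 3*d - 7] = -20*d^3 + 24*d^2 + 2*d - 3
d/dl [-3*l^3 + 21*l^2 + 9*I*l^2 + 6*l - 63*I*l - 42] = -9*l^2 + l*(42 + 18*I) + 6 - 63*I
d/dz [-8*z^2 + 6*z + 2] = 6 - 16*z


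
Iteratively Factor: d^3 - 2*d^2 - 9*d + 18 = (d + 3)*(d^2 - 5*d + 6) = (d - 3)*(d + 3)*(d - 2)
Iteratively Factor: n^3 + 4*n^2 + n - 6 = (n + 3)*(n^2 + n - 2) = (n - 1)*(n + 3)*(n + 2)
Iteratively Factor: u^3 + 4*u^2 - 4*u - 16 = (u + 4)*(u^2 - 4) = (u - 2)*(u + 4)*(u + 2)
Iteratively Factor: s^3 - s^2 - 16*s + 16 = (s - 4)*(s^2 + 3*s - 4) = (s - 4)*(s + 4)*(s - 1)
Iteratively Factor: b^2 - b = (b)*(b - 1)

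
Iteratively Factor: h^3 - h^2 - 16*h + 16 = (h + 4)*(h^2 - 5*h + 4) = (h - 4)*(h + 4)*(h - 1)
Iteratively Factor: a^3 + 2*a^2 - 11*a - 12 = (a + 4)*(a^2 - 2*a - 3) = (a - 3)*(a + 4)*(a + 1)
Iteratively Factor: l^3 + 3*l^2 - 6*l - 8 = (l - 2)*(l^2 + 5*l + 4) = (l - 2)*(l + 4)*(l + 1)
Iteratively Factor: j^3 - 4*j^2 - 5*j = (j - 5)*(j^2 + j) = j*(j - 5)*(j + 1)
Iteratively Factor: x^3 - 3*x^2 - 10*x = (x + 2)*(x^2 - 5*x) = (x - 5)*(x + 2)*(x)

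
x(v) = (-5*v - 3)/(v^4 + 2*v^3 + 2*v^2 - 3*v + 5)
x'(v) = (-5*v - 3)*(-4*v^3 - 6*v^2 - 4*v + 3)/(v^4 + 2*v^3 + 2*v^2 - 3*v + 5)^2 - 5/(v^4 + 2*v^3 + 2*v^2 - 3*v + 5)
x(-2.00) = 0.37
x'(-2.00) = 0.11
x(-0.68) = 0.05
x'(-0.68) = -0.63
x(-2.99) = 0.20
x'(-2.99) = 0.15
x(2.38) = -0.22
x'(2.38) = 0.23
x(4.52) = -0.04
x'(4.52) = 0.02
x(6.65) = -0.01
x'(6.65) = 0.01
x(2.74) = -0.15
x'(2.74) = 0.14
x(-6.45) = 0.02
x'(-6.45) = 0.01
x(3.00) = -0.12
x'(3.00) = 0.11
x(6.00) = -0.02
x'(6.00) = 0.01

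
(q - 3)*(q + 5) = q^2 + 2*q - 15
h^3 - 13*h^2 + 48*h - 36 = (h - 6)^2*(h - 1)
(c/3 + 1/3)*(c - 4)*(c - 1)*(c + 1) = c^4/3 - c^3 - 5*c^2/3 + c + 4/3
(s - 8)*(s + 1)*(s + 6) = s^3 - s^2 - 50*s - 48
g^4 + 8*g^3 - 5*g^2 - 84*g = g*(g - 3)*(g + 4)*(g + 7)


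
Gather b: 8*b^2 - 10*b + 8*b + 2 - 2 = 8*b^2 - 2*b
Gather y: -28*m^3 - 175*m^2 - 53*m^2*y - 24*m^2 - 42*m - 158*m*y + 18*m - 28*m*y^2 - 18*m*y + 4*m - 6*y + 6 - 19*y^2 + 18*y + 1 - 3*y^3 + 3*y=-28*m^3 - 199*m^2 - 20*m - 3*y^3 + y^2*(-28*m - 19) + y*(-53*m^2 - 176*m + 15) + 7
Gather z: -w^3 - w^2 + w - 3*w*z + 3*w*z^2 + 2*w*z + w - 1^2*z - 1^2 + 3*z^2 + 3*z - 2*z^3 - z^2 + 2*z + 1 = -w^3 - w^2 + 2*w - 2*z^3 + z^2*(3*w + 2) + z*(4 - w)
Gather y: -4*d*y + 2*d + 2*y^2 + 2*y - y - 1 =2*d + 2*y^2 + y*(1 - 4*d) - 1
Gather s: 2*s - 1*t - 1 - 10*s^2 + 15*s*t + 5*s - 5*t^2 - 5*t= -10*s^2 + s*(15*t + 7) - 5*t^2 - 6*t - 1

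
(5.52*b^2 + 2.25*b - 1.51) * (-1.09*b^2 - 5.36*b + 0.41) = -6.0168*b^4 - 32.0397*b^3 - 8.1509*b^2 + 9.0161*b - 0.6191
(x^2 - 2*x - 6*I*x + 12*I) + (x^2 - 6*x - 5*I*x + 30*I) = 2*x^2 - 8*x - 11*I*x + 42*I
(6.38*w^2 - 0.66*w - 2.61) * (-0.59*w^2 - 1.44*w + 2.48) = -3.7642*w^4 - 8.7978*w^3 + 18.3127*w^2 + 2.1216*w - 6.4728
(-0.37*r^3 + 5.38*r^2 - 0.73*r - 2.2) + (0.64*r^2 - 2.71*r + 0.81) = -0.37*r^3 + 6.02*r^2 - 3.44*r - 1.39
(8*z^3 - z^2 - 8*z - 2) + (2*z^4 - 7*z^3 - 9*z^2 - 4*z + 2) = 2*z^4 + z^3 - 10*z^2 - 12*z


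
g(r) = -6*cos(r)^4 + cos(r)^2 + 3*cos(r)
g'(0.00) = 0.00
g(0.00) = -2.00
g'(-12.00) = 5.22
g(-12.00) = 0.20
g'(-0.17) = -3.05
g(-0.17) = -1.73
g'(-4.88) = -3.18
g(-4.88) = 0.52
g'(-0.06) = -1.13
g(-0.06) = -1.97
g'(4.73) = 3.03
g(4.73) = 0.05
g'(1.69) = -2.78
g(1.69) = -0.34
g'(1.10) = -1.49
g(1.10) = 1.31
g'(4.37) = 3.05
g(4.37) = -0.97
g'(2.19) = -5.32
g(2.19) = -2.09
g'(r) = 24*sin(r)*cos(r)^3 - 2*sin(r)*cos(r) - 3*sin(r)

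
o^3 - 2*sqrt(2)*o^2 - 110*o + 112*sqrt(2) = (o - 8*sqrt(2))*(o - sqrt(2))*(o + 7*sqrt(2))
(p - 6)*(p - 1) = p^2 - 7*p + 6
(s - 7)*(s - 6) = s^2 - 13*s + 42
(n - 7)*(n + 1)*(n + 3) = n^3 - 3*n^2 - 25*n - 21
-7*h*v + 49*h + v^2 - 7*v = (-7*h + v)*(v - 7)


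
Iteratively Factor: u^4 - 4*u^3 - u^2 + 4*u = (u - 1)*(u^3 - 3*u^2 - 4*u) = u*(u - 1)*(u^2 - 3*u - 4) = u*(u - 1)*(u + 1)*(u - 4)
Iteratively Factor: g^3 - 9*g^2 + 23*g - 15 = (g - 3)*(g^2 - 6*g + 5) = (g - 5)*(g - 3)*(g - 1)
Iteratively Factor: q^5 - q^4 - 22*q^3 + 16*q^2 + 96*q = (q - 4)*(q^4 + 3*q^3 - 10*q^2 - 24*q) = (q - 4)*(q - 3)*(q^3 + 6*q^2 + 8*q) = (q - 4)*(q - 3)*(q + 2)*(q^2 + 4*q) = q*(q - 4)*(q - 3)*(q + 2)*(q + 4)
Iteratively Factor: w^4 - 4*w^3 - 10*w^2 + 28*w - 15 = (w - 5)*(w^3 + w^2 - 5*w + 3) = (w - 5)*(w - 1)*(w^2 + 2*w - 3) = (w - 5)*(w - 1)^2*(w + 3)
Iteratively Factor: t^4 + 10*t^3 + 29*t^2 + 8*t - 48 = (t + 3)*(t^3 + 7*t^2 + 8*t - 16) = (t + 3)*(t + 4)*(t^2 + 3*t - 4) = (t - 1)*(t + 3)*(t + 4)*(t + 4)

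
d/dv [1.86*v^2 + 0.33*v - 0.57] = 3.72*v + 0.33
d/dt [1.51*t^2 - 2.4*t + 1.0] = 3.02*t - 2.4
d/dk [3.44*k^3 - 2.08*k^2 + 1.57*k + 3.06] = 10.32*k^2 - 4.16*k + 1.57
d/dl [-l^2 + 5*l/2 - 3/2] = 5/2 - 2*l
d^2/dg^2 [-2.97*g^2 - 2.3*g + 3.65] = -5.94000000000000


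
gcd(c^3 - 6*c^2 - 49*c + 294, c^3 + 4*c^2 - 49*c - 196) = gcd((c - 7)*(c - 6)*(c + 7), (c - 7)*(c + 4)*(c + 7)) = c^2 - 49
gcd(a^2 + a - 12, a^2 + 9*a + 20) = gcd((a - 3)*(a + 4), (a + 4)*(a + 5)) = a + 4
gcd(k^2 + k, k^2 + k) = k^2 + k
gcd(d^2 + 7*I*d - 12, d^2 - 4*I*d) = 1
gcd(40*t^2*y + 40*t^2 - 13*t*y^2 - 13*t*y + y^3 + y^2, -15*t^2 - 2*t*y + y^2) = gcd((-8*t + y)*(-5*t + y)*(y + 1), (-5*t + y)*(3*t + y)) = -5*t + y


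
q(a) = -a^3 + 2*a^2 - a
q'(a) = -3*a^2 + 4*a - 1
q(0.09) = -0.07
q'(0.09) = -0.66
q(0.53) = -0.12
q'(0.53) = 0.28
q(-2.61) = 34.01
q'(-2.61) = -31.88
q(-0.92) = 3.39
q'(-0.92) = -7.22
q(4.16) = -41.54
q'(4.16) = -36.28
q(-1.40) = 8.06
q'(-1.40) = -12.48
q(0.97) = -0.00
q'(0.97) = 0.06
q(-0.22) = 0.33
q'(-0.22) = -2.03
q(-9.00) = 900.00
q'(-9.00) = -280.00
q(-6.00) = 294.00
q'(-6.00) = -133.00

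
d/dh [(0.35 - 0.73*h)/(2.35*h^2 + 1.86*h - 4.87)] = (1.7155*h^2 - 1.645*h + 2.9041)/(5.5225*h^4 + 8.742*h^3 - 19.4294*h^2 - 18.1164*h + 23.7169)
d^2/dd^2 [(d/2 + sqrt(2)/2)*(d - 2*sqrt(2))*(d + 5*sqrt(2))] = 3*d + 4*sqrt(2)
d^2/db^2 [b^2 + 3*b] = 2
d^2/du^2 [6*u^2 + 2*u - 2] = 12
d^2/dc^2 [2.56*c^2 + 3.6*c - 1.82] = 5.12000000000000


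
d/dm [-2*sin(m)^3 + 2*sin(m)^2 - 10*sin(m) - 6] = 2*(-3*sin(m)^2 + 2*sin(m) - 5)*cos(m)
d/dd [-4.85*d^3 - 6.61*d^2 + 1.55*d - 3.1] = -14.55*d^2 - 13.22*d + 1.55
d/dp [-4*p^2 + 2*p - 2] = 2 - 8*p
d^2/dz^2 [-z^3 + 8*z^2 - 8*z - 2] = 16 - 6*z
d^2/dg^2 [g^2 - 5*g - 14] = 2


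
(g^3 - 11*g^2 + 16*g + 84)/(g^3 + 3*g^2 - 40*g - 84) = (g - 7)/(g + 7)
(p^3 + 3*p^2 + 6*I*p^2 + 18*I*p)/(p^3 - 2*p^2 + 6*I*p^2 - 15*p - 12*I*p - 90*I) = p/(p - 5)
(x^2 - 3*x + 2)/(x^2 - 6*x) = (x^2 - 3*x + 2)/(x*(x - 6))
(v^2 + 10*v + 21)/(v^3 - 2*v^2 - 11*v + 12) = (v + 7)/(v^2 - 5*v + 4)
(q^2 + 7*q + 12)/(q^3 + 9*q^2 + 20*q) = (q + 3)/(q*(q + 5))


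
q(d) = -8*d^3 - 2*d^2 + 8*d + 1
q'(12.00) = -3496.00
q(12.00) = -14015.00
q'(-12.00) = -3400.00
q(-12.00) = 13441.00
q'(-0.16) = 8.03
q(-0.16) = -0.30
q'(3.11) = -236.57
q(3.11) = -234.11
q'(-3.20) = -224.96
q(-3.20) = 217.06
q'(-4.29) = -416.54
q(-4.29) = 561.50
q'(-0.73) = -1.87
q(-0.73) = -2.79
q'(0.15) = 6.86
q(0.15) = 2.13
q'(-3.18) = -221.98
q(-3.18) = 212.59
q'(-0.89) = -7.45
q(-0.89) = -2.06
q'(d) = -24*d^2 - 4*d + 8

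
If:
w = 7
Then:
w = 7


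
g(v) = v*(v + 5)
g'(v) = 2*v + 5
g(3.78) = 33.19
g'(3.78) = 12.56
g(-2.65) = -6.23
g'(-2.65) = -0.30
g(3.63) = 31.33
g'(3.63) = 12.26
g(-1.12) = -4.35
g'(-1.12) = 2.76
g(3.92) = 34.97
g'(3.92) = 12.84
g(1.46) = 9.43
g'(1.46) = 7.92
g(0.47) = 2.57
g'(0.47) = 5.94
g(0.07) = 0.35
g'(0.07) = 5.14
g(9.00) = 126.00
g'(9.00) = 23.00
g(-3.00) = -6.00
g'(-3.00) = -1.00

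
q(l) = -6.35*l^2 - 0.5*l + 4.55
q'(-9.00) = 113.80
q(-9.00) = -505.30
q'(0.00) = -0.50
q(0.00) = 4.55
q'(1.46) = -19.04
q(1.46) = -9.72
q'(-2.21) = 27.57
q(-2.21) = -25.36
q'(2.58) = -33.27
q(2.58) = -39.01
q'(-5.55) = 69.98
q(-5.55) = -188.27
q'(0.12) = -2.02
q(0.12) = 4.40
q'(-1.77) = 21.98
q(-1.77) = -14.46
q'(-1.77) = 21.98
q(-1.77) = -14.46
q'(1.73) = -22.47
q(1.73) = -15.32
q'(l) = -12.7*l - 0.5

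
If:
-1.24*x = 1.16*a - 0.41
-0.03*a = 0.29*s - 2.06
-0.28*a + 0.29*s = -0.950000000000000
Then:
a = 9.71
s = 6.10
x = -8.75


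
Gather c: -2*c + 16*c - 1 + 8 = 14*c + 7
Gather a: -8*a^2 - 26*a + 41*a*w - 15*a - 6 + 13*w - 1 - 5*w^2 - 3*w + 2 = -8*a^2 + a*(41*w - 41) - 5*w^2 + 10*w - 5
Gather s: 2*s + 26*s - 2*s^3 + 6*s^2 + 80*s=-2*s^3 + 6*s^2 + 108*s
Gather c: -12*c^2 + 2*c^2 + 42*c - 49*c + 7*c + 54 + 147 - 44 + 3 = 160 - 10*c^2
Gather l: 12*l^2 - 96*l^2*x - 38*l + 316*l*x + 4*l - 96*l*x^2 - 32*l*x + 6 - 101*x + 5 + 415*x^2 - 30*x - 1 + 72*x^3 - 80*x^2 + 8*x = l^2*(12 - 96*x) + l*(-96*x^2 + 284*x - 34) + 72*x^3 + 335*x^2 - 123*x + 10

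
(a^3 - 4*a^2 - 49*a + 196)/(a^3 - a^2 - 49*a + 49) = (a - 4)/(a - 1)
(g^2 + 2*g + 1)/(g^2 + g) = (g + 1)/g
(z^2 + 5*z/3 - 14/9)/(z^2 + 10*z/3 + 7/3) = (z - 2/3)/(z + 1)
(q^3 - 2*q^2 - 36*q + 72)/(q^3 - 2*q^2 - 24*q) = (q^2 + 4*q - 12)/(q*(q + 4))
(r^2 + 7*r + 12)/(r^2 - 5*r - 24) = (r + 4)/(r - 8)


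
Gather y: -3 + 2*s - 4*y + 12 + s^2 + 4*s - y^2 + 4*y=s^2 + 6*s - y^2 + 9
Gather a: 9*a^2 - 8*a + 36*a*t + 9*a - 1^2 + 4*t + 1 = 9*a^2 + a*(36*t + 1) + 4*t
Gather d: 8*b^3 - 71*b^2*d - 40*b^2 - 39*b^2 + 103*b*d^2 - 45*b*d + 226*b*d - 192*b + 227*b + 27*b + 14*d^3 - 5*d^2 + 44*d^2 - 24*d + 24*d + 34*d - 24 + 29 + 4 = 8*b^3 - 79*b^2 + 62*b + 14*d^3 + d^2*(103*b + 39) + d*(-71*b^2 + 181*b + 34) + 9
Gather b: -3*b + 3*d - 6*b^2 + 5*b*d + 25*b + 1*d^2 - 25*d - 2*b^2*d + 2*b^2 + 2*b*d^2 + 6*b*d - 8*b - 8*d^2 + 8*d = b^2*(-2*d - 4) + b*(2*d^2 + 11*d + 14) - 7*d^2 - 14*d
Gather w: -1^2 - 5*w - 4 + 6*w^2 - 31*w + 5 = 6*w^2 - 36*w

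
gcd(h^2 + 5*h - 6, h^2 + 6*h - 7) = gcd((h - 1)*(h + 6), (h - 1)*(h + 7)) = h - 1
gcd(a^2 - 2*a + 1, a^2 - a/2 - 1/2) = a - 1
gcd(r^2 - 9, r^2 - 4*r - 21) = r + 3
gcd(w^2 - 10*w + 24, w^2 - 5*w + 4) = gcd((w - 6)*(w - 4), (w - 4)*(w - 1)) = w - 4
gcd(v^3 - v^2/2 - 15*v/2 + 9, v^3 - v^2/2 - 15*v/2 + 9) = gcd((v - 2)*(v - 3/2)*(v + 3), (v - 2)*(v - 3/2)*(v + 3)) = v^3 - v^2/2 - 15*v/2 + 9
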